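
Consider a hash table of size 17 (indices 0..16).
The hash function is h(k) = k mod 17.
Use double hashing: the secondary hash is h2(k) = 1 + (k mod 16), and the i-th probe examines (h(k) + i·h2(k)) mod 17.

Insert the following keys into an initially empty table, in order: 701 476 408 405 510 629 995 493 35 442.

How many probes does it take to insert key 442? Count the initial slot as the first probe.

Insert 701: h=4, slot 4 empty -> index 4.
Insert 476: h=0, slot 0 empty -> index 0.
Insert 408: h=0, h2=9, slot 0 occupied -> index 9.
Insert 405: h=14, slot 14 empty -> index 14.
Insert 510: h=0, h2=15, slot 0 occupied -> index 15.
Insert 629: h=0, h2=6, slot 0 occupied -> index 6.
Insert 995: h=9, h2=4, slot 9 occupied -> index 13.
Insert 493: h=0, h2=14, slots 0,14 occupied -> index 11.
Insert 35: h=1, slot 1 empty -> index 1.
Insert 442: h=0, h2=11, slots 0,11 occupied -> index 5.
Table: [476, 35, -, -, 701, 442, 629, -, -, 408, -, 493, -, 995, 405, 510, -]

3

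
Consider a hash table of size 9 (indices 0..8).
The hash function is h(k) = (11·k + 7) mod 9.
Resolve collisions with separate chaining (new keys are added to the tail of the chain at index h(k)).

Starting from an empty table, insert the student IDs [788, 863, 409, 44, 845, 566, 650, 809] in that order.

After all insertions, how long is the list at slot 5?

5

788 -> bucket 8
863 -> bucket 5
409 -> bucket 6
44 -> bucket 5 (collision)
845 -> bucket 5 (collision)
566 -> bucket 5 (collision)
650 -> bucket 2
809 -> bucket 5 (collision)
Final buckets:
0: —
1: —
2: 650
3: —
4: —
5: 863 -> 44 -> 845 -> 566 -> 809
6: 409
7: —
8: 788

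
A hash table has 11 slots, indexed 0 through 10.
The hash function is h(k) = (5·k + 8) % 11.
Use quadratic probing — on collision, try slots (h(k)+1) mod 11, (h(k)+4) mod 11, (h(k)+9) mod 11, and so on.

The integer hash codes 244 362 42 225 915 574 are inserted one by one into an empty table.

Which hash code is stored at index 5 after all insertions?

244: h=7 → slot 7
362: h=3 → slot 3
42: h=9 → slot 9
225: h=0 → slot 0
915: h=7, probe 7,8 → slot 8
574: h=7, probe 7,8,0,5 → slot 5
Table: [225, ∅, ∅, 362, ∅, 574, ∅, 244, 915, 42, ∅]

574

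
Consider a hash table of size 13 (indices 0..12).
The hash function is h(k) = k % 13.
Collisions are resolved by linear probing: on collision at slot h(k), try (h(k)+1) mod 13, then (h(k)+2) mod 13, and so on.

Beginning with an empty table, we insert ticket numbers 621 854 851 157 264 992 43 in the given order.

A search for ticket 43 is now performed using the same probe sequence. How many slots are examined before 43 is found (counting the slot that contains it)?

621 hashes to 10; slot 10 is free -> place at 10.
854 hashes to 9; slot 9 is free -> place at 9.
851 hashes to 6; slot 6 is free -> place at 6.
157 hashes to 1; slot 1 is free -> place at 1.
264 hashes to 4; slot 4 is free -> place at 4.
992 hashes to 4; 4 taken -> place at 5.
43 hashes to 4; 4,5,6 taken -> place at 7.
Table: [∅, 157, ∅, ∅, 264, 992, 851, 43, ∅, 854, 621, ∅, ∅]
Lookup 43: h=4, probe 4,5,6,7 → found at 7.

4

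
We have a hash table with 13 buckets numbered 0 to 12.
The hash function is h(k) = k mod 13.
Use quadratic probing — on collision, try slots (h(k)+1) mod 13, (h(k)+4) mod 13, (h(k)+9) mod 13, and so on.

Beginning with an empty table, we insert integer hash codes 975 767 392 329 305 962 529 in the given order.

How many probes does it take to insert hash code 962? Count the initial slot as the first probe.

4

Insert 975: h=0, slot 0 empty -> index 0.
Insert 767: h=0, slot 0 occupied -> index 1.
Insert 392: h=2, slot 2 empty -> index 2.
Insert 329: h=4, slot 4 empty -> index 4.
Insert 305: h=6, slot 6 empty -> index 6.
Insert 962: h=0, slots 0,1,4 occupied -> index 9.
Insert 529: h=9, slot 9 occupied -> index 10.
Table: [975, 767, 392, ∅, 329, ∅, 305, ∅, ∅, 962, 529, ∅, ∅]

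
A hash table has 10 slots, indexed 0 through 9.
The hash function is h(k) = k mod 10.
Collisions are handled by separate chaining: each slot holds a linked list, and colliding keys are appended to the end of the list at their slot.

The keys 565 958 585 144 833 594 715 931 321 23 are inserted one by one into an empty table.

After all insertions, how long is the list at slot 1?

565 -> bucket 5
958 -> bucket 8
585 -> bucket 5 (collision)
144 -> bucket 4
833 -> bucket 3
594 -> bucket 4 (collision)
715 -> bucket 5 (collision)
931 -> bucket 1
321 -> bucket 1 (collision)
23 -> bucket 3 (collision)
Final buckets:
0: —
1: 931 -> 321
2: —
3: 833 -> 23
4: 144 -> 594
5: 565 -> 585 -> 715
6: —
7: —
8: 958
9: —

2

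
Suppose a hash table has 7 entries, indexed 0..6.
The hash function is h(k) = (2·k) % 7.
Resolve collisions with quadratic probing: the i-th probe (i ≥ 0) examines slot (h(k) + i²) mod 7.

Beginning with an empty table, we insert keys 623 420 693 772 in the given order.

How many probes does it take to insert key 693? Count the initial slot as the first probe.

623 hashes to 0; slot 0 is free => place at 0.
420 hashes to 0; 0 taken => place at 1.
693 hashes to 0; 0,1 taken => place at 4.
772 hashes to 4; 4 taken => place at 5.
Table: [623, 420, _, _, 693, 772, _]

3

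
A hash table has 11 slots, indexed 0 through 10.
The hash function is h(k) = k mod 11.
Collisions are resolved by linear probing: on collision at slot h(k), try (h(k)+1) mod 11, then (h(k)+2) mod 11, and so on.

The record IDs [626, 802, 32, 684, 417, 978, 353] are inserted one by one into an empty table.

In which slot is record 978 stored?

Insert 626: h=10, slot 10 empty -> index 10.
Insert 802: h=10, slot 10 occupied -> index 0.
Insert 32: h=10, slots 10,0 occupied -> index 1.
Insert 684: h=2, slot 2 empty -> index 2.
Insert 417: h=10, slots 10,0,1,2 occupied -> index 3.
Insert 978: h=10, slots 10,0,1,2,3 occupied -> index 4.
Insert 353: h=1, slots 1,2,3,4 occupied -> index 5.
Table: [802, 32, 684, 417, 978, 353, —, —, —, —, 626]

4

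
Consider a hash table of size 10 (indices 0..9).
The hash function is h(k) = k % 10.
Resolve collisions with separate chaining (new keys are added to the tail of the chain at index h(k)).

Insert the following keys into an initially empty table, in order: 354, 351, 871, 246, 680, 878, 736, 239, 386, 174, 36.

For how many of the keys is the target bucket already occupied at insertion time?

354 → bucket 4
351 → bucket 1
871 → bucket 1 (collision)
246 → bucket 6
680 → bucket 0
878 → bucket 8
736 → bucket 6 (collision)
239 → bucket 9
386 → bucket 6 (collision)
174 → bucket 4 (collision)
36 → bucket 6 (collision)
Final buckets:
0: 680
1: 351 -> 871
2: —
3: —
4: 354 -> 174
5: —
6: 246 -> 736 -> 386 -> 36
7: —
8: 878
9: 239

5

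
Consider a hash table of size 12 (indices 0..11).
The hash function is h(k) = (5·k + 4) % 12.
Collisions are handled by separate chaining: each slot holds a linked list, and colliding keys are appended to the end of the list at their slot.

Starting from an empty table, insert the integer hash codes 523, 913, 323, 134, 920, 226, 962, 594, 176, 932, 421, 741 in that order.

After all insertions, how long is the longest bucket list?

523 -> bucket 3
913 -> bucket 9
323 -> bucket 11
134 -> bucket 2
920 -> bucket 8
226 -> bucket 6
962 -> bucket 2 (collision)
594 -> bucket 10
176 -> bucket 8 (collision)
932 -> bucket 8 (collision)
421 -> bucket 9 (collision)
741 -> bucket 1
Final buckets:
0: —
1: 741
2: 134 -> 962
3: 523
4: —
5: —
6: 226
7: —
8: 920 -> 176 -> 932
9: 913 -> 421
10: 594
11: 323

3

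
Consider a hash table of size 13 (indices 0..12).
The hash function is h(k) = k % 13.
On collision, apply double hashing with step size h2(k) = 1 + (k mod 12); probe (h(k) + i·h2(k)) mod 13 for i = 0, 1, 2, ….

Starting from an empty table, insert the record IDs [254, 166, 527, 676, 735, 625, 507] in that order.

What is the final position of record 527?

6

Insert 254: h=7, slot 7 empty → index 7.
Insert 166: h=10, slot 10 empty → index 10.
Insert 527: h=7, h2=12, slot 7 occupied → index 6.
Insert 676: h=0, slot 0 empty → index 0.
Insert 735: h=7, h2=4, slot 7 occupied → index 11.
Insert 625: h=1, slot 1 empty → index 1.
Insert 507: h=0, h2=4, slot 0 occupied → index 4.
Table: [676, 625, ., ., 507, ., 527, 254, ., ., 166, 735, .]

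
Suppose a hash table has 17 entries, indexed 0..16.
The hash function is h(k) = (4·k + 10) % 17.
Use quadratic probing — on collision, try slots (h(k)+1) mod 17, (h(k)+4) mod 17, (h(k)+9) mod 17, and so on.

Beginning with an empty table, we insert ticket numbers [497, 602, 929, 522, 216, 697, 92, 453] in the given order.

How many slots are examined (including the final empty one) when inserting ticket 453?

497 hashes to 9; slot 9 is free -> place at 9.
602 hashes to 4; slot 4 is free -> place at 4.
929 hashes to 3; slot 3 is free -> place at 3.
522 hashes to 7; slot 7 is free -> place at 7.
216 hashes to 7; 7 taken -> place at 8.
697 hashes to 10; slot 10 is free -> place at 10.
92 hashes to 4; 4 taken -> place at 5.
453 hashes to 3; 3,4,7 taken -> place at 12.
Table: [∅, ∅, ∅, 929, 602, 92, ∅, 522, 216, 497, 697, ∅, 453, ∅, ∅, ∅, ∅]

4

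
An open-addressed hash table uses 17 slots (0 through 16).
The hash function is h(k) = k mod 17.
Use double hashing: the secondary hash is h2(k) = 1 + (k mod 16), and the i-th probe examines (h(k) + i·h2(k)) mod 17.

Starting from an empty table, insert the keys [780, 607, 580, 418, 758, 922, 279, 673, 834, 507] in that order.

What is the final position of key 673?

780: h=15 -> slot 15
607: h=12 -> slot 12
580: h=2 -> slot 2
418: h=10 -> slot 10
758: h=10, h2=7, probe 10,0 -> slot 0
922: h=4 -> slot 4
279: h=7 -> slot 7
673: h=10, h2=2, probe 10,12,14 -> slot 14
834: h=1 -> slot 1
507: h=14, h2=12, probe 14,9 -> slot 9
Table: [758, 834, 580, ∅, 922, ∅, ∅, 279, ∅, 507, 418, ∅, 607, ∅, 673, 780, ∅]

14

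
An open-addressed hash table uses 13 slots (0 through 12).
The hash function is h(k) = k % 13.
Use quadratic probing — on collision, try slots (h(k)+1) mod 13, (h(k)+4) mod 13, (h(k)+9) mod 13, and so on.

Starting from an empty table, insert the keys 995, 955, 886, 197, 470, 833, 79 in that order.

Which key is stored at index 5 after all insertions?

995: h=7 => slot 7
955: h=6 => slot 6
886: h=2 => slot 2
197: h=2, probe 2,3 => slot 3
470: h=2, probe 2,3,6,11 => slot 11
833: h=1 => slot 1
79: h=1, probe 1,2,5 => slot 5
Table: [-, 833, 886, 197, -, 79, 955, 995, -, -, -, 470, -]

79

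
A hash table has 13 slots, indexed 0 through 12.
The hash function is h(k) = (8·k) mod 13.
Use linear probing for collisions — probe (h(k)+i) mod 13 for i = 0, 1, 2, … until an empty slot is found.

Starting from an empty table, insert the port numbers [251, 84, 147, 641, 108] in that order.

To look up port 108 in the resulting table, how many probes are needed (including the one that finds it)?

5

251: h=6 => slot 6
84: h=9 => slot 9
147: h=6, probe 6,7 => slot 7
641: h=6, probe 6,7,8 => slot 8
108: h=6, probe 6,7,8,9,10 => slot 10
Table: [_, _, _, _, _, _, 251, 147, 641, 84, 108, _, _]
Lookup 108: h=6, probe 6,7,8,9,10 → found at 10.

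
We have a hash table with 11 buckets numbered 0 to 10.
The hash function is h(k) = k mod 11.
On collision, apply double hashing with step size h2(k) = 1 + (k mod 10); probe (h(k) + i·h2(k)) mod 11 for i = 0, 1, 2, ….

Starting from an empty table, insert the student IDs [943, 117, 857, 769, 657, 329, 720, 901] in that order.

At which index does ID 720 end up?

0

943: h=8 -> slot 8
117: h=7 -> slot 7
857: h=10 -> slot 10
769: h=10, h2=10, probe 10,9 -> slot 9
657: h=8, h2=8, probe 8,5 -> slot 5
329: h=10, h2=10, probe 10,9,8,7,6 -> slot 6
720: h=5, h2=1, probe 5,6,7,8,9,10,0 -> slot 0
901: h=10, h2=2, probe 10,1 -> slot 1
Table: [720, 901, ., ., ., 657, 329, 117, 943, 769, 857]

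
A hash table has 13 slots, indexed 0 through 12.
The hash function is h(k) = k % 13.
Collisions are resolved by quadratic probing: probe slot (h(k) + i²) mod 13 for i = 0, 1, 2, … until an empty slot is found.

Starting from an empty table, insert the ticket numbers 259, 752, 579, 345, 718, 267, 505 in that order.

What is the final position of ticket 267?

259 hashes to 12; slot 12 is free → place at 12.
752 hashes to 11; slot 11 is free → place at 11.
579 hashes to 7; slot 7 is free → place at 7.
345 hashes to 7; 7 taken → place at 8.
718 hashes to 3; slot 3 is free → place at 3.
267 hashes to 7; 7,8,11,3 taken → place at 10.
505 hashes to 11; 11,12 taken → place at 2.
Table: [∅, ∅, 505, 718, ∅, ∅, ∅, 579, 345, ∅, 267, 752, 259]

10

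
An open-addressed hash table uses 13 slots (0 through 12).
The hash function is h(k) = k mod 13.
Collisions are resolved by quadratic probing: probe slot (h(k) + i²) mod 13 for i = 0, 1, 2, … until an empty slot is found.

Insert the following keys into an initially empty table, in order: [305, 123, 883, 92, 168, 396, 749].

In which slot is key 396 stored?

10

Insert 305: h=6, slot 6 empty → index 6.
Insert 123: h=6, slot 6 occupied → index 7.
Insert 883: h=12, slot 12 empty → index 12.
Insert 92: h=1, slot 1 empty → index 1.
Insert 168: h=12, slot 12 occupied → index 0.
Insert 396: h=6, slots 6,7 occupied → index 10.
Insert 749: h=8, slot 8 empty → index 8.
Table: [168, 92, ∅, ∅, ∅, ∅, 305, 123, 749, ∅, 396, ∅, 883]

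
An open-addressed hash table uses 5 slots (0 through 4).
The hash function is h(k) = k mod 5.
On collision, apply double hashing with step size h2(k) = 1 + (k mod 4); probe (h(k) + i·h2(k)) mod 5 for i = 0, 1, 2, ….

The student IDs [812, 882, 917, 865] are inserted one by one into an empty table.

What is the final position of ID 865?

1

Insert 812: h=2, slot 2 empty → index 2.
Insert 882: h=2, h2=3, slot 2 occupied → index 0.
Insert 917: h=2, h2=2, slot 2 occupied → index 4.
Insert 865: h=0, h2=2, slots 0,2,4 occupied → index 1.
Table: [882, 865, 812, ., 917]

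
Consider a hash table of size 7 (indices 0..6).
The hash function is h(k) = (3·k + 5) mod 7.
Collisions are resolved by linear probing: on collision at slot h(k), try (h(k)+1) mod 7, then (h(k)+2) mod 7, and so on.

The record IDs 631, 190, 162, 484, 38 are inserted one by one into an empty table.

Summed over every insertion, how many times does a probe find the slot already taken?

6

631 hashes to 1; slot 1 is free => place at 1.
190 hashes to 1; 1 taken => place at 2.
162 hashes to 1; 1,2 taken => place at 3.
484 hashes to 1; 1,2,3 taken => place at 4.
38 hashes to 0; slot 0 is free => place at 0.
Table: [38, 631, 190, 162, 484, -, -]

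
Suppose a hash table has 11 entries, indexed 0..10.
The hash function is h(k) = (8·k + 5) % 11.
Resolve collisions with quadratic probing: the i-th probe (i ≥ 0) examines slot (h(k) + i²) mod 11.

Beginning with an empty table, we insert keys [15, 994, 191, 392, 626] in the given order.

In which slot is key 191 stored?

15 hashes to 4; slot 4 is free => place at 4.
994 hashes to 4; 4 taken => place at 5.
191 hashes to 4; 4,5 taken => place at 8.
392 hashes to 6; slot 6 is free => place at 6.
626 hashes to 8; 8 taken => place at 9.
Table: [—, —, —, —, 15, 994, 392, —, 191, 626, —]

8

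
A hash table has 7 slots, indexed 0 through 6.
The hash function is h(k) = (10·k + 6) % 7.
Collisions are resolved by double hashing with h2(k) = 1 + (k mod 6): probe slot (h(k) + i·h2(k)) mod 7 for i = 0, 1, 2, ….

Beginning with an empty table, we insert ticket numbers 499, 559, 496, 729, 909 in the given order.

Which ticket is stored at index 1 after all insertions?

496

499 hashes to 5; slot 5 is free → place at 5.
559 hashes to 3; slot 3 is free → place at 3.
496 hashes to 3, h2=5; 3 taken → place at 1.
729 hashes to 2; slot 2 is free → place at 2.
909 hashes to 3, h2=4; 3 taken → place at 0.
Table: [909, 496, 729, 559, _, 499, _]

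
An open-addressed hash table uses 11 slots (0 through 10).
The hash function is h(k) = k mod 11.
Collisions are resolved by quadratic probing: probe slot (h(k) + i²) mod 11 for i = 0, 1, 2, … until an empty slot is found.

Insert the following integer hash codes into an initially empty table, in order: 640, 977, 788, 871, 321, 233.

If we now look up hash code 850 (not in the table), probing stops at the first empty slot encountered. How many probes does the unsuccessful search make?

2

640: h=2 → slot 2
977: h=9 → slot 9
788: h=7 → slot 7
871: h=2, probe 2,3 → slot 3
321: h=2, probe 2,3,6 → slot 6
233: h=2, probe 2,3,6,0 → slot 0
Table: [233, -, 640, 871, -, -, 321, 788, -, 977, -]
Lookup 850: h=3, probe 3,4 → slot 4 empty, not found.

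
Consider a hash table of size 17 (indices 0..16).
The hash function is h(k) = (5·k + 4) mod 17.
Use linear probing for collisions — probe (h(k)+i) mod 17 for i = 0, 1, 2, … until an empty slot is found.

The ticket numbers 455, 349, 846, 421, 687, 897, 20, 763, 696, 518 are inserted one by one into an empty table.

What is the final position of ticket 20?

Insert 455: h=1, slot 1 empty => index 1.
Insert 349: h=15, slot 15 empty => index 15.
Insert 846: h=1, slot 1 occupied => index 2.
Insert 421: h=1, slots 1,2 occupied => index 3.
Insert 687: h=5, slot 5 empty => index 5.
Insert 897: h=1, slots 1,2,3 occupied => index 4.
Insert 20: h=2, slots 2,3,4,5 occupied => index 6.
Insert 763: h=11, slot 11 empty => index 11.
Insert 696: h=16, slot 16 empty => index 16.
Insert 518: h=10, slot 10 empty => index 10.
Table: [., 455, 846, 421, 897, 687, 20, ., ., ., 518, 763, ., ., ., 349, 696]

6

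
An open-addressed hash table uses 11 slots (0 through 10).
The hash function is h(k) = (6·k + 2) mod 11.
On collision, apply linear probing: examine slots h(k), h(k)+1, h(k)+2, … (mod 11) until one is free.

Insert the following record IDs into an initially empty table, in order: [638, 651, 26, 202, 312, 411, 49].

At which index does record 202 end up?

638: h=2 -> slot 2
651: h=3 -> slot 3
26: h=4 -> slot 4
202: h=4, probe 4,5 -> slot 5
312: h=4, probe 4,5,6 -> slot 6
411: h=4, probe 4,5,6,7 -> slot 7
49: h=10 -> slot 10
Table: [—, —, 638, 651, 26, 202, 312, 411, —, —, 49]

5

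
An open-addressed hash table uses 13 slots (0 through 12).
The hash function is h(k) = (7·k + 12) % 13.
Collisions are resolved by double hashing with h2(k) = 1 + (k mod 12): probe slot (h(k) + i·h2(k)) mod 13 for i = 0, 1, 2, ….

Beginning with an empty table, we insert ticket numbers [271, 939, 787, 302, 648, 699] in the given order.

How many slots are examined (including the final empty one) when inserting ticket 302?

2

Insert 271: h=11, slot 11 empty => index 11.
Insert 939: h=7, slot 7 empty => index 7.
Insert 787: h=9, slot 9 empty => index 9.
Insert 302: h=7, h2=3, slot 7 occupied => index 10.
Insert 648: h=11, h2=1, slot 11 occupied => index 12.
Insert 699: h=4, slot 4 empty => index 4.
Table: [∅, ∅, ∅, ∅, 699, ∅, ∅, 939, ∅, 787, 302, 271, 648]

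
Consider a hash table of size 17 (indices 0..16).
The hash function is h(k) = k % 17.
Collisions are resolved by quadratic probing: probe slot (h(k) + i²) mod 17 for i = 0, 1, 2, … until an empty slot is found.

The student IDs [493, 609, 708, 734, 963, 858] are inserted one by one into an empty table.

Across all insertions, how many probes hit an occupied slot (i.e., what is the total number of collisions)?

Insert 493: h=0, slot 0 empty => index 0.
Insert 609: h=14, slot 14 empty => index 14.
Insert 708: h=11, slot 11 empty => index 11.
Insert 734: h=3, slot 3 empty => index 3.
Insert 963: h=11, slot 11 occupied => index 12.
Insert 858: h=8, slot 8 empty => index 8.
Table: [493, _, _, 734, _, _, _, _, 858, _, _, 708, 963, _, 609, _, _]

1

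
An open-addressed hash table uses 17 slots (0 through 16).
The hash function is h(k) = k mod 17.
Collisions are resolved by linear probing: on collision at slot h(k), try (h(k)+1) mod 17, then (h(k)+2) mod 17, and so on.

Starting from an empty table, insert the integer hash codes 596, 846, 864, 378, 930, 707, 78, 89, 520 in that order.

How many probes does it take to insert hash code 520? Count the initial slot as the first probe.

596 hashes to 1; slot 1 is free => place at 1.
846 hashes to 13; slot 13 is free => place at 13.
864 hashes to 14; slot 14 is free => place at 14.
378 hashes to 4; slot 4 is free => place at 4.
930 hashes to 12; slot 12 is free => place at 12.
707 hashes to 10; slot 10 is free => place at 10.
78 hashes to 10; 10 taken => place at 11.
89 hashes to 4; 4 taken => place at 5.
520 hashes to 10; 10,11,12,13,14 taken => place at 15.
Table: [∅, 596, ∅, ∅, 378, 89, ∅, ∅, ∅, ∅, 707, 78, 930, 846, 864, 520, ∅]

6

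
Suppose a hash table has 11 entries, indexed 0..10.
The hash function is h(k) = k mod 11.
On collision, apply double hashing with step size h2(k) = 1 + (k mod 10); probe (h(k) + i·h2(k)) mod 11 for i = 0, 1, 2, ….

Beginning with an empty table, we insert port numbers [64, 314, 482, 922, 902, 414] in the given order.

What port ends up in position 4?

922

64 hashes to 9; slot 9 is free => place at 9.
314 hashes to 6; slot 6 is free => place at 6.
482 hashes to 9, h2=3; 9 taken => place at 1.
922 hashes to 9, h2=3; 9,1 taken => place at 4.
902 hashes to 0; slot 0 is free => place at 0.
414 hashes to 7; slot 7 is free => place at 7.
Table: [902, 482, —, —, 922, —, 314, 414, —, 64, —]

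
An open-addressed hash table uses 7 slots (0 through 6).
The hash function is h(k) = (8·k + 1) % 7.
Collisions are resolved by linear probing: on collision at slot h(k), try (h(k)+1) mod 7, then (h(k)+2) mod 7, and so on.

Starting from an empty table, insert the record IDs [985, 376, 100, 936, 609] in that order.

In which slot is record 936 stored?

1

985: h=6 -> slot 6
376: h=6, probe 6,0 -> slot 0
100: h=3 -> slot 3
936: h=6, probe 6,0,1 -> slot 1
609: h=1, probe 1,2 -> slot 2
Table: [376, 936, 609, 100, -, -, 985]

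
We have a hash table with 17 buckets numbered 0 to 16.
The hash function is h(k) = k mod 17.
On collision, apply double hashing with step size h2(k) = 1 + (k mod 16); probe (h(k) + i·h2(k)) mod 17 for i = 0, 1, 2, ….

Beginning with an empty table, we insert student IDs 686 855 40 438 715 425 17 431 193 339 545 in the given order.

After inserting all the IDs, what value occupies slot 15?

686: h=6 -> slot 6
855: h=5 -> slot 5
40: h=6, h2=9, probe 6,15 -> slot 15
438: h=13 -> slot 13
715: h=1 -> slot 1
425: h=0 -> slot 0
17: h=0, h2=2, probe 0,2 -> slot 2
431: h=6, h2=16, probe 6,5,4 -> slot 4
193: h=6, h2=2, probe 6,8 -> slot 8
339: h=16 -> slot 16
545: h=1, h2=2, probe 1,3 -> slot 3
Table: [425, 715, 17, 545, 431, 855, 686, _, 193, _, _, _, _, 438, _, 40, 339]

40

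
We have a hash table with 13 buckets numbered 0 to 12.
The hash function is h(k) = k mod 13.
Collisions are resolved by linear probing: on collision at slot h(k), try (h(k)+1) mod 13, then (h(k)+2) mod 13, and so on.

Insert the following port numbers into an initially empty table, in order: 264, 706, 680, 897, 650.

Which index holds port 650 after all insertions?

1

264: h=4 -> slot 4
706: h=4, probe 4,5 -> slot 5
680: h=4, probe 4,5,6 -> slot 6
897: h=0 -> slot 0
650: h=0, probe 0,1 -> slot 1
Table: [897, 650, -, -, 264, 706, 680, -, -, -, -, -, -]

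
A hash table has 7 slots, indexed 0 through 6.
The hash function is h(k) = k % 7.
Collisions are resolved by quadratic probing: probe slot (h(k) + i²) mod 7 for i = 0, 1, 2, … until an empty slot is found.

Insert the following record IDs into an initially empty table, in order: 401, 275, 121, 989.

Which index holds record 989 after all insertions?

401 hashes to 2; slot 2 is free -> place at 2.
275 hashes to 2; 2 taken -> place at 3.
121 hashes to 2; 2,3 taken -> place at 6.
989 hashes to 2; 2,3,6 taken -> place at 4.
Table: [—, —, 401, 275, 989, —, 121]

4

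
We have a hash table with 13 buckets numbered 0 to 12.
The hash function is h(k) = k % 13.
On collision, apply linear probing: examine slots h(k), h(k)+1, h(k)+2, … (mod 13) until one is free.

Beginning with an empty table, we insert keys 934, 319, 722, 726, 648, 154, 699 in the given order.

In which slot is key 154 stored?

1

Insert 934: h=11, slot 11 empty => index 11.
Insert 319: h=7, slot 7 empty => index 7.
Insert 722: h=7, slot 7 occupied => index 8.
Insert 726: h=11, slot 11 occupied => index 12.
Insert 648: h=11, slots 11,12 occupied => index 0.
Insert 154: h=11, slots 11,12,0 occupied => index 1.
Insert 699: h=10, slot 10 empty => index 10.
Table: [648, 154, -, -, -, -, -, 319, 722, -, 699, 934, 726]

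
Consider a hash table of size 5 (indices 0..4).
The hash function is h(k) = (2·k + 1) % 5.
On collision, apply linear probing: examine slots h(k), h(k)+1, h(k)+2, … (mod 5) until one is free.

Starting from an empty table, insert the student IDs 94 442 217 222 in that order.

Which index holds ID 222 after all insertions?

2

94: h=4 → slot 4
442: h=0 → slot 0
217: h=0, probe 0,1 → slot 1
222: h=0, probe 0,1,2 → slot 2
Table: [442, 217, 222, —, 94]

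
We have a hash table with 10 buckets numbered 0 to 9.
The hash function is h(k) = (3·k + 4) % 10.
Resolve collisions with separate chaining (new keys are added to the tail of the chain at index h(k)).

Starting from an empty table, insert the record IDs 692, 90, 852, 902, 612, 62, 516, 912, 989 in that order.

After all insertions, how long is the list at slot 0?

6

Insert 692: h=0, bucket 0 empty → new chain.
Insert 90: h=4, bucket 4 empty → new chain.
Insert 852: h=0, bucket 0 nonempty → append to chain.
Insert 902: h=0, bucket 0 nonempty → append to chain.
Insert 612: h=0, bucket 0 nonempty → append to chain.
Insert 62: h=0, bucket 0 nonempty → append to chain.
Insert 516: h=2, bucket 2 empty → new chain.
Insert 912: h=0, bucket 0 nonempty → append to chain.
Insert 989: h=1, bucket 1 empty → new chain.
Final buckets:
0: 692 -> 852 -> 902 -> 612 -> 62 -> 912
1: 989
2: 516
3: .
4: 90
5: .
6: .
7: .
8: .
9: .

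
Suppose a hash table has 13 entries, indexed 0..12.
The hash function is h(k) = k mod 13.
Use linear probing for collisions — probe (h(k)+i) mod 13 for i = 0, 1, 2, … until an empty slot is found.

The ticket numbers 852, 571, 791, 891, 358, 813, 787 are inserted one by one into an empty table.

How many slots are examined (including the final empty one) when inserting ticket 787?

Insert 852: h=7, slot 7 empty → index 7.
Insert 571: h=12, slot 12 empty → index 12.
Insert 791: h=11, slot 11 empty → index 11.
Insert 891: h=7, slot 7 occupied → index 8.
Insert 358: h=7, slots 7,8 occupied → index 9.
Insert 813: h=7, slots 7,8,9 occupied → index 10.
Insert 787: h=7, slots 7,8,9,10,11,12 occupied → index 0.
Table: [787, —, —, —, —, —, —, 852, 891, 358, 813, 791, 571]

7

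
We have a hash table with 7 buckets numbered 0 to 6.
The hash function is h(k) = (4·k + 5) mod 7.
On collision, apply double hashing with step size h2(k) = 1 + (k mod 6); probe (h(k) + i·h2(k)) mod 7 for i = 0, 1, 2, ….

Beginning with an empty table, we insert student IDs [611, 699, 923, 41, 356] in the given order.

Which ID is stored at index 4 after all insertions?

611: h=6 => slot 6
699: h=1 => slot 1
923: h=1, h2=6, probe 1,0 => slot 0
41: h=1, h2=6, probe 1,0,6,5 => slot 5
356: h=1, h2=3, probe 1,4 => slot 4
Table: [923, 699, ., ., 356, 41, 611]

356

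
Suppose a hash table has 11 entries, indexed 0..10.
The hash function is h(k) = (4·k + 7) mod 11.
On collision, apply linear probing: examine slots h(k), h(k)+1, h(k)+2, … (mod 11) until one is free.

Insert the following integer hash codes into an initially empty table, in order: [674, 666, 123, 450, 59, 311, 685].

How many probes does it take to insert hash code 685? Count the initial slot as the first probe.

674: h=8 -> slot 8
666: h=9 -> slot 9
123: h=4 -> slot 4
450: h=3 -> slot 3
59: h=1 -> slot 1
311: h=8, probe 8,9,10 -> slot 10
685: h=8, probe 8,9,10,0 -> slot 0
Table: [685, 59, _, 450, 123, _, _, _, 674, 666, 311]

4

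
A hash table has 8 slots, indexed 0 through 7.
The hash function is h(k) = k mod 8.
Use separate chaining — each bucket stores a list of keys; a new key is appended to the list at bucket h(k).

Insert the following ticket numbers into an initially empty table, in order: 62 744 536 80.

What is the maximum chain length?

62 -> bucket 6
744 -> bucket 0
536 -> bucket 0 (collision)
80 -> bucket 0 (collision)
Final buckets:
0: 744 -> 536 -> 80
1: ∅
2: ∅
3: ∅
4: ∅
5: ∅
6: 62
7: ∅

3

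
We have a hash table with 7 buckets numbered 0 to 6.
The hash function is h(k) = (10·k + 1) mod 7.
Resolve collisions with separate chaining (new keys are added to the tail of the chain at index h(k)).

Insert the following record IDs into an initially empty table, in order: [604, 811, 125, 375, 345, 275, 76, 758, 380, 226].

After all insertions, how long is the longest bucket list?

6

604 -> bucket 0
811 -> bucket 5
125 -> bucket 5 (collision)
375 -> bucket 6
345 -> bucket 0 (collision)
275 -> bucket 0 (collision)
76 -> bucket 5 (collision)
758 -> bucket 0 (collision)
380 -> bucket 0 (collision)
226 -> bucket 0 (collision)
Final buckets:
0: 604 -> 345 -> 275 -> 758 -> 380 -> 226
1: _
2: _
3: _
4: _
5: 811 -> 125 -> 76
6: 375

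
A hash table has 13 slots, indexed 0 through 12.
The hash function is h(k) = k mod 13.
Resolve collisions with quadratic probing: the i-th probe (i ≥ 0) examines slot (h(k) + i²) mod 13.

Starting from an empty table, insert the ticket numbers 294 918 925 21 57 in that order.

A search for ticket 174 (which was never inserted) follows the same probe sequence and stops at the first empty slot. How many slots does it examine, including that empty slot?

2

294: h=8 => slot 8
918: h=8, probe 8,9 => slot 9
925: h=2 => slot 2
21: h=8, probe 8,9,12 => slot 12
57: h=5 => slot 5
Table: [—, —, 925, —, —, 57, —, —, 294, 918, —, —, 21]
Lookup 174: h=5, probe 5,6 → slot 6 empty, not found.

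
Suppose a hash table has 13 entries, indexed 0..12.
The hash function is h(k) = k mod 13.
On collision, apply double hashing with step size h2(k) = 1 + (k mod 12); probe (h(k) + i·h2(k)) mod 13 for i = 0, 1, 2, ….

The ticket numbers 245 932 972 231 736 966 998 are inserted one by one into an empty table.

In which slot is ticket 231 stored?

245: h=11 => slot 11
932: h=9 => slot 9
972: h=10 => slot 10
231: h=10, h2=4, probe 10,1 => slot 1
736: h=8 => slot 8
966: h=4 => slot 4
998: h=10, h2=3, probe 10,0 => slot 0
Table: [998, 231, ∅, ∅, 966, ∅, ∅, ∅, 736, 932, 972, 245, ∅]

1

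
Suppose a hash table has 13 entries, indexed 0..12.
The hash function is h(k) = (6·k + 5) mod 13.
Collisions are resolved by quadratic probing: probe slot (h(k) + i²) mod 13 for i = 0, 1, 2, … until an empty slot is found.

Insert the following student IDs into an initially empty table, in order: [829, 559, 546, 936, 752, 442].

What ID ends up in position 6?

Insert 829: h=0, slot 0 empty -> index 0.
Insert 559: h=5, slot 5 empty -> index 5.
Insert 546: h=5, slot 5 occupied -> index 6.
Insert 936: h=5, slots 5,6 occupied -> index 9.
Insert 752: h=6, slot 6 occupied -> index 7.
Insert 442: h=5, slots 5,6,9 occupied -> index 1.
Table: [829, 442, _, _, _, 559, 546, 752, _, 936, _, _, _]

546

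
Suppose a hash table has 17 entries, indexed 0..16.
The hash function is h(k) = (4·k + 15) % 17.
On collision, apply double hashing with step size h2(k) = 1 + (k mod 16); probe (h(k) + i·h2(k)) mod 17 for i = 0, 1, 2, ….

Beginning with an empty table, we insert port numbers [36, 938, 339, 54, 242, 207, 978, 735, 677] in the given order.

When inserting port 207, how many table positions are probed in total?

2

36 hashes to 6; slot 6 is free => place at 6.
938 hashes to 10; slot 10 is free => place at 10.
339 hashes to 11; slot 11 is free => place at 11.
54 hashes to 10, h2=7; 10 taken => place at 0.
242 hashes to 14; slot 14 is free => place at 14.
207 hashes to 10, h2=16; 10 taken => place at 9.
978 hashes to 0, h2=3; 0 taken => place at 3.
735 hashes to 14, h2=16; 14 taken => place at 13.
677 hashes to 3, h2=6; 3,9 taken => place at 15.
Table: [54, -, -, 978, -, -, 36, -, -, 207, 938, 339, -, 735, 242, 677, -]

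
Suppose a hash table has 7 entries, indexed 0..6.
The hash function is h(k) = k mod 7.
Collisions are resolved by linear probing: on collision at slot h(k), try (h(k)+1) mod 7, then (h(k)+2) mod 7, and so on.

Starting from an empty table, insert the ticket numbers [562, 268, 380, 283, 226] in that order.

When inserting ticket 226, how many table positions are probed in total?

5

Insert 562: h=2, slot 2 empty => index 2.
Insert 268: h=2, slot 2 occupied => index 3.
Insert 380: h=2, slots 2,3 occupied => index 4.
Insert 283: h=3, slots 3,4 occupied => index 5.
Insert 226: h=2, slots 2,3,4,5 occupied => index 6.
Table: [., ., 562, 268, 380, 283, 226]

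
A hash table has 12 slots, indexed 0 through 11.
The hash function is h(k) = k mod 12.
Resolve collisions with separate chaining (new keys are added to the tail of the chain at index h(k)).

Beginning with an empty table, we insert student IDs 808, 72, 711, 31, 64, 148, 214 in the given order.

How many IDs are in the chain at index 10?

Insert 808: h=4, bucket 4 empty -> new chain.
Insert 72: h=0, bucket 0 empty -> new chain.
Insert 711: h=3, bucket 3 empty -> new chain.
Insert 31: h=7, bucket 7 empty -> new chain.
Insert 64: h=4, bucket 4 nonempty -> append to chain.
Insert 148: h=4, bucket 4 nonempty -> append to chain.
Insert 214: h=10, bucket 10 empty -> new chain.
Final buckets:
0: 72
1: _
2: _
3: 711
4: 808 -> 64 -> 148
5: _
6: _
7: 31
8: _
9: _
10: 214
11: _

1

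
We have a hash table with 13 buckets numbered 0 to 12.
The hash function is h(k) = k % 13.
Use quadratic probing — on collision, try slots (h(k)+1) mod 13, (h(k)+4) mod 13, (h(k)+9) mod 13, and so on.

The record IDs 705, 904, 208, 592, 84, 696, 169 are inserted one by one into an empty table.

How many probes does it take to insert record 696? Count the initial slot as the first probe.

3

705 hashes to 3; slot 3 is free => place at 3.
904 hashes to 7; slot 7 is free => place at 7.
208 hashes to 0; slot 0 is free => place at 0.
592 hashes to 7; 7 taken => place at 8.
84 hashes to 6; slot 6 is free => place at 6.
696 hashes to 7; 7,8 taken => place at 11.
169 hashes to 0; 0 taken => place at 1.
Table: [208, 169, ∅, 705, ∅, ∅, 84, 904, 592, ∅, ∅, 696, ∅]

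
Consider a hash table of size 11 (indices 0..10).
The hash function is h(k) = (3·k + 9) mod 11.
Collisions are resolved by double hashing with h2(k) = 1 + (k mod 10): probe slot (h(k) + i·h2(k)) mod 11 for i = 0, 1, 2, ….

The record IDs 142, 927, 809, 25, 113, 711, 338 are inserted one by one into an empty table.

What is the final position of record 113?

0

142 hashes to 6; slot 6 is free => place at 6.
927 hashes to 7; slot 7 is free => place at 7.
809 hashes to 5; slot 5 is free => place at 5.
25 hashes to 7, h2=6; 7 taken => place at 2.
113 hashes to 7, h2=4; 7 taken => place at 0.
711 hashes to 8; slot 8 is free => place at 8.
338 hashes to 0, h2=9; 0 taken => place at 9.
Table: [113, ∅, 25, ∅, ∅, 809, 142, 927, 711, 338, ∅]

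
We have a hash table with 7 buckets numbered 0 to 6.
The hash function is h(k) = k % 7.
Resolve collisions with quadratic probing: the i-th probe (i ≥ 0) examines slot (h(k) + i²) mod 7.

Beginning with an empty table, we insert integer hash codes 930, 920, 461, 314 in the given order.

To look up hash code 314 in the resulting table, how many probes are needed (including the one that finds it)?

4

Insert 930: h=6, slot 6 empty -> index 6.
Insert 920: h=3, slot 3 empty -> index 3.
Insert 461: h=6, slot 6 occupied -> index 0.
Insert 314: h=6, slots 6,0,3 occupied -> index 1.
Table: [461, 314, -, 920, -, -, 930]
Lookup 314: h=6, probe 6,0,3,1 → found at 1.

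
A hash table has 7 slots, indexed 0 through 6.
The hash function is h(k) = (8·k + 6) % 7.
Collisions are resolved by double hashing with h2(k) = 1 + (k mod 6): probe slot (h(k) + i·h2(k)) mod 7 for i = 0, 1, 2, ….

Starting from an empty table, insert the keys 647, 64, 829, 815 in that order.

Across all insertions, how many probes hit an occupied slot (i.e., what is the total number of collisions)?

Insert 647: h=2, slot 2 empty => index 2.
Insert 64: h=0, slot 0 empty => index 0.
Insert 829: h=2, h2=2, slot 2 occupied => index 4.
Insert 815: h=2, h2=6, slot 2 occupied => index 1.
Table: [64, 815, 647, —, 829, —, —]

2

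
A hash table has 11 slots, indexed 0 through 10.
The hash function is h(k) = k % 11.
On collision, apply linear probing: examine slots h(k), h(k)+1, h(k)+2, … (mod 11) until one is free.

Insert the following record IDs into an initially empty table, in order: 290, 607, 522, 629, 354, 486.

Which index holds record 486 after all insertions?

7

290: h=4 => slot 4
607: h=2 => slot 2
522: h=5 => slot 5
629: h=2, probe 2,3 => slot 3
354: h=2, probe 2,3,4,5,6 => slot 6
486: h=2, probe 2,3,4,5,6,7 => slot 7
Table: [., ., 607, 629, 290, 522, 354, 486, ., ., .]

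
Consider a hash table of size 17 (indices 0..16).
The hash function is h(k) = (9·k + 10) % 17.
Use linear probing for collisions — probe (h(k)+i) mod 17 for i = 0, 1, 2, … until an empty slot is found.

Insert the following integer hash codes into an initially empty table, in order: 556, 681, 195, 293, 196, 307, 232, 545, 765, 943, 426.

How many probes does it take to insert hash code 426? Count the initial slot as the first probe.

556 hashes to 16; slot 16 is free → place at 16.
681 hashes to 2; slot 2 is free → place at 2.
195 hashes to 14; slot 14 is free → place at 14.
293 hashes to 12; slot 12 is free → place at 12.
196 hashes to 6; slot 6 is free → place at 6.
307 hashes to 2; 2 taken → place at 3.
232 hashes to 7; slot 7 is free → place at 7.
545 hashes to 2; 2,3 taken → place at 4.
765 hashes to 10; slot 10 is free → place at 10.
943 hashes to 14; 14 taken → place at 15.
426 hashes to 2; 2,3,4 taken → place at 5.
Table: [_, _, 681, 307, 545, 426, 196, 232, _, _, 765, _, 293, _, 195, 943, 556]

4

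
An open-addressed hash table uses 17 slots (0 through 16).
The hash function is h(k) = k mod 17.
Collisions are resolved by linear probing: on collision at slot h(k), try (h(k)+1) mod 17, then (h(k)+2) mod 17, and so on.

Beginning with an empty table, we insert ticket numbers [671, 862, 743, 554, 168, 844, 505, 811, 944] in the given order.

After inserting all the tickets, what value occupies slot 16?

811

Insert 671: h=8, slot 8 empty => index 8.
Insert 862: h=12, slot 12 empty => index 12.
Insert 743: h=12, slot 12 occupied => index 13.
Insert 554: h=10, slot 10 empty => index 10.
Insert 168: h=15, slot 15 empty => index 15.
Insert 844: h=11, slot 11 empty => index 11.
Insert 505: h=12, slots 12,13 occupied => index 14.
Insert 811: h=12, slots 12,13,14,15 occupied => index 16.
Insert 944: h=9, slot 9 empty => index 9.
Table: [-, -, -, -, -, -, -, -, 671, 944, 554, 844, 862, 743, 505, 168, 811]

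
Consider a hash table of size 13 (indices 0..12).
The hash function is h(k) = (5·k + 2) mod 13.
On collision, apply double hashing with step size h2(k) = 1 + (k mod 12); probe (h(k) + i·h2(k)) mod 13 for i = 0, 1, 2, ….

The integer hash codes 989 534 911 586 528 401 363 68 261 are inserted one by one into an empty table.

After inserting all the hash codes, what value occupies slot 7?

989

Insert 989: h=7, slot 7 empty -> index 7.
Insert 534: h=7, h2=7, slot 7 occupied -> index 1.
Insert 911: h=7, h2=12, slot 7 occupied -> index 6.
Insert 586: h=7, h2=11, slot 7 occupied -> index 5.
Insert 528: h=3, slot 3 empty -> index 3.
Insert 401: h=5, h2=6, slot 5 occupied -> index 11.
Insert 363: h=10, slot 10 empty -> index 10.
Insert 68: h=4, slot 4 empty -> index 4.
Insert 261: h=7, h2=10, slots 7,4,1,11 occupied -> index 8.
Table: [., 534, ., 528, 68, 586, 911, 989, 261, ., 363, 401, .]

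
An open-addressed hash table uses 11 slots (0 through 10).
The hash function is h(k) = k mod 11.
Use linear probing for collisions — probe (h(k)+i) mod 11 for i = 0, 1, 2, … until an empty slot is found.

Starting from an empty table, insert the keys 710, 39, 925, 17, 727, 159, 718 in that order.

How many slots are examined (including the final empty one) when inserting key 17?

710 hashes to 6; slot 6 is free -> place at 6.
39 hashes to 6; 6 taken -> place at 7.
925 hashes to 1; slot 1 is free -> place at 1.
17 hashes to 6; 6,7 taken -> place at 8.
727 hashes to 1; 1 taken -> place at 2.
159 hashes to 5; slot 5 is free -> place at 5.
718 hashes to 3; slot 3 is free -> place at 3.
Table: [-, 925, 727, 718, -, 159, 710, 39, 17, -, -]

3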